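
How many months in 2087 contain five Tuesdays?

4

A month of length L has five Tuesdays iff its first Tuesday is on day ≤ L−28 (so day 1–3 in a 31-day month, 1–2 in a 30-day month, day 1 in a leap February).
Checking each month of 2087: Jan starts Wed (31d); Feb starts Sat (28d); Mar starts Sat (31d); Apr starts Tue (30d) ✓; May starts Thu (31d); Jun starts Sun (30d); Jul starts Tue (31d) ✓; Aug starts Fri (31d); Sep starts Mon (30d) ✓; Oct starts Wed (31d); Nov starts Sat (30d); Dec starts Mon (31d) ✓.
Five-Tuesday months: April, July, September, December → 4.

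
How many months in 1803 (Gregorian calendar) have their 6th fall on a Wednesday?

Check the 6th of each month of 1803: Jan 6: Thu, Feb 6: Sun, Mar 6: Sun, Apr 6: Wed, May 6: Fri, Jun 6: Mon, Jul 6: Wed, Aug 6: Sat, Sep 6: Tue, Oct 6: Thu, Nov 6: Sun, Dec 6: Tue.
Wednesday occurs in April, July — 2 months.

2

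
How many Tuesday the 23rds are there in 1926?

Check the 23rd of each month of 1926: Jan 23: Sat, Feb 23: Tue, Mar 23: Tue, Apr 23: Fri, May 23: Sun, Jun 23: Wed, Jul 23: Fri, Aug 23: Mon, Sep 23: Thu, Oct 23: Sat, Nov 23: Tue, Dec 23: Thu.
Tuesday occurs in February, March, November — 3 months.

3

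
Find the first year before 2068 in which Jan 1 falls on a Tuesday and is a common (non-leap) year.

2058

Jan 1 advances by 2 weekdays after a leap year and by 1 after a common year.
2068: Jan 1 is Sunday (leap).
2067: Saturday
2066: Friday
2065: Thursday
2064: Tuesday (leap)
2063: Monday
2062: Sunday
2061: Saturday
2060: Thursday (leap)
2059: Wednesday
2058: Tuesday
2058 begins on a Tuesday and is a common year.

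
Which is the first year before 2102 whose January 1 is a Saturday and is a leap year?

Jan 1 advances by 2 weekdays after a leap year and by 1 after a common year.
2102: Jan 1 is Sunday.
2101: Saturday
2100: Friday
2099: Thursday
2098: Wednesday
2097: Tuesday
2096: Sunday (leap)
2095: Saturday
2094: Friday
2093: Thursday
2092: Tuesday (leap)
2091: Monday
2090: Sunday
2089: Saturday
2088: Thursday (leap)
2087: Wednesday
2086: Tuesday
2085: Monday
2084: Saturday (leap)
2084 begins on a Saturday and is a leap year.

2084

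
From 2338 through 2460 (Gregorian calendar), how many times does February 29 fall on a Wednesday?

Leap years in 2338–2460: 31 of them.
Feb 29 weekday advances by 5 (mod 7) from one leap year to the next four years later (or differs when a century non-leap intervenes).
Leap-day weekdays: 2340:Thu 2344:Tue 2348:Sun 2352:Fri 2356:Wed✓ 2360:Mon 2364:Sat 2368:Thu 2372:Tue 2376:Sun 2380:Fri 2384:Wed✓ 2388:Mon …(5 more)… 2412:Wed✓ 2416:Mon 2420:Sat 2424:Thu 2428:Tue 2432:Sun 2436:Fri 2440:Wed✓ 2444:Mon 2448:Sat 2452:Thu 2456:Tue 2460:Sun
Wednesday: 2356, 2384, 2412, 2440 → 4.

4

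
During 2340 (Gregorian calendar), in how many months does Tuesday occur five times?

A month of length L has five Tuesdays iff its first Tuesday is on day ≤ L−28 (so day 1–3 in a 31-day month, 1–2 in a 30-day month, day 1 in a leap February).
Checking each month of 2340: Jan starts Mon (31d) ✓; Feb starts Thu (29d); Mar starts Fri (31d); Apr starts Mon (30d) ✓; May starts Wed (31d); Jun starts Sat (30d); Jul starts Mon (31d) ✓; Aug starts Thu (31d); Sep starts Sun (30d); Oct starts Tue (31d) ✓; Nov starts Fri (30d); Dec starts Sun (31d) ✓.
Five-Tuesday months: January, April, July, October, December → 5.

5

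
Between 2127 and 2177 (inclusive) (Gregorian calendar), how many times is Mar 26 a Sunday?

Track Mar 26's weekday year by year (advancing +1, or +2 across a Feb 29):
  2127: Wed  2128: Fri (+2)  2129: Sat (+1)  2130: Sun (+1) ✓  2131: Mon (+1)
  2132: Wed (+2)  2133: Thu (+1)  2134: Fri (+1)  2135: Sat (+1)  2136: Mon (+2)
  2137: Tue (+1)  2138: Wed (+1)  2139: Thu (+1)  2140: Sat (+2)  … (23 more years) …
  2164: Mon (+2)  2165: Tue (+1)  2166: Wed (+1)  2167: Thu (+1)  2168: Sat (+2)
  2169: Sun (+1) ✓  2170: Mon (+1)  2171: Tue (+1)  2172: Thu (+2)  2173: Fri (+1)
  2174: Sat (+1)  2175: Sun (+1) ✓  2176: Tue (+2)  2177: Wed (+1)
Sunday years: 2130, 2141, 2147, 2152, 2158, 2169, 2175 — 7 in total.

7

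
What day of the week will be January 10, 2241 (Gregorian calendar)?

Sunday

January 1, 2241 is a Friday.
January 10 is day 10 of the year, i.e. 9 days after Jan 1.
9 mod 7 = 2, so advance 2 weekdays from Friday: Sunday.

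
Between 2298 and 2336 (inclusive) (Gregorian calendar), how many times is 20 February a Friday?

Track 20 February's weekday year by year (advancing +1, or +2 across a Feb 29):
  2298: Sun  2299: Mon (+1)  2300: Tue (+1)  2301: Wed (+1)  2302: Thu (+1)
  2303: Fri (+1) ✓  2304: Sat (+1)  2305: Mon (+2)  2306: Tue (+1)  2307: Wed (+1)
  2308: Thu (+1)  2309: Sat (+2)  2310: Sun (+1)  2311: Mon (+1)  … (11 more years) …
  2323: Tue (+1)  2324: Wed (+1)  2325: Fri (+2) ✓  2326: Sat (+1)  2327: Sun (+1)
  2328: Mon (+1)  2329: Wed (+2)  2330: Thu (+1)  2331: Fri (+1) ✓  2332: Sat (+1)
  2333: Mon (+2)  2334: Tue (+1)  2335: Wed (+1)  2336: Thu (+1)
Friday years: 2303, 2314, 2320, 2325, 2331 — 5 in total.

5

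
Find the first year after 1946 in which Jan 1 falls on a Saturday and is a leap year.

Jan 1 advances by 2 weekdays after a leap year and by 1 after a common year.
1946: Jan 1 is Tuesday.
1947: Wednesday
1948: Thursday (leap)
1949: Saturday
1950: Sunday
1951: Monday
1952: Tuesday (leap)
1953: Thursday
1954: Friday
1955: Saturday
1956: Sunday (leap)
1957: Tuesday
1958: Wednesday
1959: Thursday
1960: Friday (leap)
1961: Sunday
1962: Monday
1963: Tuesday
1964: Wednesday (leap)
1965: Friday
1966: Saturday
1967: Sunday
1968: Monday (leap)
1969: Wednesday
1970: Thursday
1971: Friday
1972: Saturday (leap)
1972 begins on a Saturday and is a leap year.

1972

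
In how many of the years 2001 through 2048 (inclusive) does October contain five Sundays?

October has 31 days; it has five Sundays when Sunday falls among the first (month-length − 28) days — i.e. when October 1 is one of Sunday/Saturday/Friday.
October 1 by year: 2001:Mon 2002:Tue 2003:Wed 2004:Fri✓ 2005:Sat✓ 2006:Sun✓ 2007:Mon 2008:Wed 2009:Thu 2010:Fri✓ 2011:Sat✓ 2012:Mon 2013:Tue 2014:Wed 2015:Thu …(18 more)… 2034:Sun✓ 2035:Mon 2036:Wed 2037:Thu 2038:Fri✓ 2039:Sat✓ 2040:Mon 2041:Tue 2042:Wed 2043:Thu 2044:Sat✓ 2045:Sun✓ 2046:Mon 2047:Tue 2048:Thu
Years with five Sundays: 2004, 2005, 2006, 2010, 2011, 2016, 2017, 2021, 2022, 2023, 2027, 2028, 2032, 2033, 2034, 2038, 2039, 2044, 2045 → 19.

19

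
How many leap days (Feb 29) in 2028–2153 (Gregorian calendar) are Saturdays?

Leap years in 2028–2153: 31 of them.
Feb 29 weekday advances by 5 (mod 7) from one leap year to the next four years later (or differs when a century non-leap intervenes).
Leap-day weekdays: 2028:Tue 2032:Sun 2036:Fri 2040:Wed 2044:Mon 2048:Sat✓ 2052:Thu 2056:Tue 2060:Sun 2064:Fri 2068:Wed 2072:Mon 2076:Sat✓ …(5 more)… 2104:Fri 2108:Wed 2112:Mon 2116:Sat✓ 2120:Thu 2124:Tue 2128:Sun 2132:Fri 2136:Wed 2140:Mon 2144:Sat✓ 2148:Thu 2152:Tue
Saturday: 2048, 2076, 2116, 2144 → 4.

4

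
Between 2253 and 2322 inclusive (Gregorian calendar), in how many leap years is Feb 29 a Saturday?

Leap years in 2253–2322: 16 of them.
Feb 29 weekday advances by 5 (mod 7) from one leap year to the next four years later (or differs when a century non-leap intervenes).
Leap-day weekdays: 2256:Fri 2260:Wed 2264:Mon 2268:Sat✓ 2272:Thu 2276:Tue 2280:Sun 2284:Fri 2288:Wed 2292:Mon 2296:Sat✓ 2304:Mon 2308:Sat✓ 2312:Thu 2316:Tue 2320:Sun
Saturday: 2268, 2296, 2308 → 3.

3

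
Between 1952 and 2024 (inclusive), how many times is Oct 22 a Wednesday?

10

Track Oct 22's weekday year by year (advancing +1, or +2 across a Feb 29):
  1952: Wed ✓  1953: Thu (+1)  1954: Fri (+1)  1955: Sat (+1)  1956: Mon (+2)
  1957: Tue (+1)  1958: Wed (+1) ✓  1959: Thu (+1)  1960: Sat (+2)  1961: Sun (+1)
  1962: Mon (+1)  1963: Tue (+1)  1964: Thu (+2)  1965: Fri (+1)  … (45 more years) …
  2011: Sat (+1)  2012: Mon (+2)  2013: Tue (+1)  2014: Wed (+1) ✓  2015: Thu (+1)
  2016: Sat (+2)  2017: Sun (+1)  2018: Mon (+1)  2019: Tue (+1)  2020: Thu (+2)
  2021: Fri (+1)  2022: Sat (+1)  2023: Sun (+1)  2024: Tue (+2)
Wednesday years: 1952, 1958, 1969, 1975, 1980, 1986, 1997, 2003, 2008, 2014 — 10 in total.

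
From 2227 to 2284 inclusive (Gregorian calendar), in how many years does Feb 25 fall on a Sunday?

9

Track Feb 25's weekday year by year (advancing +1, or +2 across a Feb 29):
  2227: Sun ✓  2228: Mon (+1)  2229: Wed (+2)  2230: Thu (+1)  2231: Fri (+1)
  2232: Sat (+1)  2233: Mon (+2)  2234: Tue (+1)  2235: Wed (+1)  2236: Thu (+1)
  2237: Sat (+2)  2238: Sun (+1) ✓  2239: Mon (+1)  2240: Tue (+1)  … (30 more years) …
  2271: Sat (+1)  2272: Sun (+1) ✓  2273: Tue (+2)  2274: Wed (+1)  2275: Thu (+1)
  2276: Fri (+1)  2277: Sun (+2) ✓  2278: Mon (+1)  2279: Tue (+1)  2280: Wed (+1)
  2281: Fri (+2)  2282: Sat (+1)  2283: Sun (+1) ✓  2284: Mon (+1)
Sunday years: 2227, 2238, 2244, 2249, 2255, 2266, 2272, 2277, 2283 — 9 in total.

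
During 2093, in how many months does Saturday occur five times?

4

A month of length L has five Saturdays iff its first Saturday is on day ≤ L−28 (so day 1–3 in a 31-day month, 1–2 in a 30-day month, day 1 in a leap February).
Checking each month of 2093: Jan starts Thu (31d) ✓; Feb starts Sun (28d); Mar starts Sun (31d); Apr starts Wed (30d); May starts Fri (31d) ✓; Jun starts Mon (30d); Jul starts Wed (31d); Aug starts Sat (31d) ✓; Sep starts Tue (30d); Oct starts Thu (31d) ✓; Nov starts Sun (30d); Dec starts Tue (31d).
Five-Saturday months: January, May, August, October → 4.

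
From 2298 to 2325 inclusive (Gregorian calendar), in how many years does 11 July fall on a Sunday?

3

Track 11 July's weekday year by year (advancing +1, or +2 across a Feb 29):
  2298: Mon  2299: Tue (+1)  2300: Wed (+1)  2301: Thu (+1)  2302: Fri (+1)
  2303: Sat (+1)  2304: Mon (+2)  2305: Tue (+1)  2306: Wed (+1)  2307: Thu (+1)
  2308: Sat (+2)  2309: Sun (+1) ✓  2310: Mon (+1)  2311: Tue (+1)  2312: Thu (+2)
  2313: Fri (+1)  2314: Sat (+1)  2315: Sun (+1) ✓  2316: Tue (+2)  2317: Wed (+1)
  2318: Thu (+1)  2319: Fri (+1)  2320: Sun (+2) ✓  2321: Mon (+1)  2322: Tue (+1)
  2323: Wed (+1)  2324: Fri (+2)  2325: Sat (+1)
Sunday years: 2309, 2315, 2320 — 3 in total.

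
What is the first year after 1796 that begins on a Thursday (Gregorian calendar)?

Jan 1 advances by 2 weekdays after a leap year and by 1 after a common year.
1796: Jan 1 is Friday (leap).
1797: Sunday
1798: Monday
1799: Tuesday
1800: Wednesday
1801: Thursday
1801 begins on a Thursday

1801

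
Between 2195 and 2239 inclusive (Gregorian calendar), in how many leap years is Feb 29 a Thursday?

Leap years in 2195–2239: 10 of them.
Feb 29 weekday advances by 5 (mod 7) from one leap year to the next four years later (or differs when a century non-leap intervenes).
Leap-day weekdays: 2196:Mon 2204:Wed 2208:Mon 2212:Sat 2216:Thu✓ 2220:Tue 2224:Sun 2228:Fri 2232:Wed 2236:Mon
Thursday: 2216 → 1.

1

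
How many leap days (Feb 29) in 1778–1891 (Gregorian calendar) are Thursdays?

3

Leap years in 1778–1891: 27 of them.
Feb 29 weekday advances by 5 (mod 7) from one leap year to the next four years later (or differs when a century non-leap intervenes).
Leap-day weekdays: 1780:Tue 1784:Sun 1788:Fri 1792:Wed 1796:Mon 1804:Wed 1808:Mon 1812:Sat 1816:Thu✓ 1820:Tue 1824:Sun 1828:Fri 1832:Wed 1836:Mon 1840:Sat 1844:Thu✓ 1848:Tue 1852:Sun 1856:Fri 1860:Wed 1864:Mon 1868:Sat 1872:Thu✓ 1876:Tue 1880:Sun 1884:Fri 1888:Wed
Thursday: 1816, 1844, 1872 → 3.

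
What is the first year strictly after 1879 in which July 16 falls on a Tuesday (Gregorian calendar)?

From one year to the next, a fixed date's weekday advances by 1, or by 2 when a Feb 29 lies between the two dates.
1879: July 16 is Wednesday.
1880: Friday (+2)
1881: Saturday (+1)
1882: Sunday (+1)
1883: Monday (+1)
1884: Wednesday (+2)
1885: Thursday (+1)
1886: Friday (+1)
1887: Saturday (+1)
1888: Monday (+2)
1889: Tuesday (+1)
July 16 falls on a Tuesday in 1889.

1889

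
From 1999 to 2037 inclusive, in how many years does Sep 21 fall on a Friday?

6

Track Sep 21's weekday year by year (advancing +1, or +2 across a Feb 29):
  1999: Tue  2000: Thu (+2)  2001: Fri (+1) ✓  2002: Sat (+1)  2003: Sun (+1)
  2004: Tue (+2)  2005: Wed (+1)  2006: Thu (+1)  2007: Fri (+1) ✓  2008: Sun (+2)
  2009: Mon (+1)  2010: Tue (+1)  2011: Wed (+1)  2012: Fri (+2) ✓  … (11 more years) …
  2024: Sat (+2)  2025: Sun (+1)  2026: Mon (+1)  2027: Tue (+1)  2028: Thu (+2)
  2029: Fri (+1) ✓  2030: Sat (+1)  2031: Sun (+1)  2032: Tue (+2)  2033: Wed (+1)
  2034: Thu (+1)  2035: Fri (+1) ✓  2036: Sun (+2)  2037: Mon (+1)
Friday years: 2001, 2007, 2012, 2018, 2029, 2035 — 6 in total.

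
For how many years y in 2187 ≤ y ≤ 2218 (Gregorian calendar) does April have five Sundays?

8

April has 30 days; it has five Sundays when Sunday falls among the first (month-length − 28) days — i.e. when April 1 is one of Sunday/Saturday.
April 1 by year: 2187:Sun✓ 2188:Tue 2189:Wed 2190:Thu 2191:Fri 2192:Sun✓ 2193:Mon 2194:Tue 2195:Wed 2196:Fri 2197:Sat✓ 2198:Sun✓ 2199:Mon 2200:Tue 2201:Wed 2202:Thu 2203:Fri 2204:Sun✓ 2205:Mon 2206:Tue 2207:Wed 2208:Fri 2209:Sat✓ 2210:Sun✓ 2211:Mon 2212:Wed 2213:Thu 2214:Fri 2215:Sat✓ 2216:Mon 2217:Tue 2218:Wed
Years with five Sundays: 2187, 2192, 2197, 2198, 2204, 2209, 2210, 2215 → 8.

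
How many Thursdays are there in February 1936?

February 1936 has 29 days and begins on Saturday.
The first Thursday is February 6.
Thursdays fall on 6, 13, 20, 27 — that's 4.

4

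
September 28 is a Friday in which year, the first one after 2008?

2012

From one year to the next, a fixed date's weekday advances by 1, or by 2 when a Feb 29 lies between the two dates.
2008: September 28 is Sunday.
2009: Monday (+1)
2010: Tuesday (+1)
2011: Wednesday (+1)
2012: Friday (+2)
September 28 falls on a Friday in 2012.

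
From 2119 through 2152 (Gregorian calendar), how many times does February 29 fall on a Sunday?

1

Leap years in 2119–2152: 9 of them.
Feb 29 weekday advances by 5 (mod 7) from one leap year to the next four years later (or differs when a century non-leap intervenes).
Leap-day weekdays: 2120:Thu 2124:Tue 2128:Sun✓ 2132:Fri 2136:Wed 2140:Mon 2144:Sat 2148:Thu 2152:Tue
Sunday: 2128 → 1.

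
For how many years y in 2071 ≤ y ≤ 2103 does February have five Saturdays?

1

February has 28 days (29 in leap years); it has five Saturdays when Saturday falls among the first (month-length − 28) days — i.e. when February 1 is Saturday in a leap year (never in a common year).
February 1 by year: 2071:Sun 2072:Mon 2073:Wed 2074:Thu 2075:Fri 2076:Sat✓ 2077:Mon 2078:Tue 2079:Wed 2080:Thu 2081:Sat 2082:Sun 2083:Mon 2084:Tue 2085:Thu …(3 more)… 2089:Tue 2090:Wed 2091:Thu 2092:Fri 2093:Sun 2094:Mon 2095:Tue 2096:Wed 2097:Fri 2098:Sat 2099:Sun 2100:Mon 2101:Tue 2102:Wed 2103:Thu
Years with five Saturdays: 2076 → 1.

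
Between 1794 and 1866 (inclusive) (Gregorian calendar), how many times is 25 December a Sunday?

11

Track 25 December's weekday year by year (advancing +1, or +2 across a Feb 29):
  1794: Thu  1795: Fri (+1)  1796: Sun (+2) ✓  1797: Mon (+1)  1798: Tue (+1)
  1799: Wed (+1)  1800: Thu (+1)  1801: Fri (+1)  1802: Sat (+1)  1803: Sun (+1) ✓
  1804: Tue (+2)  1805: Wed (+1)  1806: Thu (+1)  1807: Fri (+1)  … (45 more years) …
  1853: Sun (+1) ✓  1854: Mon (+1)  1855: Tue (+1)  1856: Thu (+2)  1857: Fri (+1)
  1858: Sat (+1)  1859: Sun (+1) ✓  1860: Tue (+2)  1861: Wed (+1)  1862: Thu (+1)
  1863: Fri (+1)  1864: Sun (+2) ✓  1865: Mon (+1)  1866: Tue (+1)
Sunday years: 1796, 1803, 1808, 1814, 1825, 1831, 1836, 1842, 1853, 1859, 1864 — 11 in total.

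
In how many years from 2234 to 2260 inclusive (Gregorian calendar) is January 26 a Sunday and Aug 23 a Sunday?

Check each year's weekday for January 26 and Aug 23:
  2234: Sun/Sat  2235: Mon/Sun  2236: Tue/Tue  2237: Thu/Wed  2238: Fri/Thu  2239: Sat/Fri  2240: Sun/Sun ✓  2241: Tue/Mon  2242: Wed/Tue  2243: Thu/Wed  2244: Fri/Fri  2245: Sun/Sat  2246: Mon/Sun  2247: Tue/Mon  2248: Wed/Wed  2249: Fri/Thu  2250: Sat/Fri  2251: Sun/Sat  2252: Mon/Mon  2253: Wed/Tue  2254: Thu/Wed  2255: Fri/Thu  2256: Sat/Sat  2257: Mon/Sun  2258: Tue/Mon  2259: Wed/Tue  2260: Thu/Thu
Both conditions hold in: 2240 — 1.

1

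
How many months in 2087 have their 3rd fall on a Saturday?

Check the 3rd of each month of 2087: Jan 3: Fri, Feb 3: Mon, Mar 3: Mon, Apr 3: Thu, May 3: Sat, Jun 3: Tue, Jul 3: Thu, Aug 3: Sun, Sep 3: Wed, Oct 3: Fri, Nov 3: Mon, Dec 3: Wed.
Saturday occurs in May — 1 month.

1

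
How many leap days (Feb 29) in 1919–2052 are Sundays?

5

Leap years in 1919–2052: 34 of them.
Feb 29 weekday advances by 5 (mod 7) from one leap year to the next four years later (or differs when a century non-leap intervenes).
Leap-day weekdays: 1920:Sun✓ 1924:Fri 1928:Wed 1932:Mon 1936:Sat 1940:Thu 1944:Tue 1948:Sun✓ 1952:Fri 1956:Wed 1960:Mon 1964:Sat 1968:Thu …(8 more)… 2004:Sun✓ 2008:Fri 2012:Wed 2016:Mon 2020:Sat 2024:Thu 2028:Tue 2032:Sun✓ 2036:Fri 2040:Wed 2044:Mon 2048:Sat 2052:Thu
Sunday: 1920, 1948, 1976, 2004, 2032 → 5.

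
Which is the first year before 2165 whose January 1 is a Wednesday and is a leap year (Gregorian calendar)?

2144

Jan 1 advances by 2 weekdays after a leap year and by 1 after a common year.
2165: Jan 1 is Tuesday.
2164: Sunday (leap)
2163: Saturday
2162: Friday
2161: Thursday
2160: Tuesday (leap)
2159: Monday
2158: Sunday
2157: Saturday
2156: Thursday (leap)
2155: Wednesday
2154: Tuesday
2153: Monday
2152: Saturday (leap)
2151: Friday
2150: Thursday
2149: Wednesday
2148: Monday (leap)
2147: Sunday
2146: Saturday
2145: Friday
2144: Wednesday (leap)
2144 begins on a Wednesday and is a leap year.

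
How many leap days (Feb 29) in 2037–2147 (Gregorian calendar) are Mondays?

4

Leap years in 2037–2147: 26 of them.
Feb 29 weekday advances by 5 (mod 7) from one leap year to the next four years later (or differs when a century non-leap intervenes).
Leap-day weekdays: 2040:Wed 2044:Mon✓ 2048:Sat 2052:Thu 2056:Tue 2060:Sun 2064:Fri 2068:Wed 2072:Mon✓ 2076:Sat 2080:Thu 2084:Tue 2088:Sun 2092:Fri 2096:Wed 2104:Fri 2108:Wed 2112:Mon✓ 2116:Sat 2120:Thu 2124:Tue 2128:Sun 2132:Fri 2136:Wed 2140:Mon✓ 2144:Sat
Monday: 2044, 2072, 2112, 2140 → 4.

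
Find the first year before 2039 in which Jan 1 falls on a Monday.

2035

Jan 1 advances by 2 weekdays after a leap year and by 1 after a common year.
2039: Jan 1 is Saturday.
2038: Friday
2037: Thursday
2036: Tuesday (leap)
2035: Monday
2035 begins on a Monday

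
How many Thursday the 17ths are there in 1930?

2

Check the 17th of each month of 1930: Jan 17: Fri, Feb 17: Mon, Mar 17: Mon, Apr 17: Thu, May 17: Sat, Jun 17: Tue, Jul 17: Thu, Aug 17: Sun, Sep 17: Wed, Oct 17: Fri, Nov 17: Mon, Dec 17: Wed.
Thursday occurs in April, July — 2 months.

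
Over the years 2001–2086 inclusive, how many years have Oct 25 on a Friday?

13

Track Oct 25's weekday year by year (advancing +1, or +2 across a Feb 29):
  2001: Thu  2002: Fri (+1) ✓  2003: Sat (+1)  2004: Mon (+2)  2005: Tue (+1)
  2006: Wed (+1)  2007: Thu (+1)  2008: Sat (+2)  2009: Sun (+1)  2010: Mon (+1)
  2011: Tue (+1)  2012: Thu (+2)  2013: Fri (+1) ✓  2014: Sat (+1)  … (58 more years) …
  2073: Wed (+1)  2074: Thu (+1)  2075: Fri (+1) ✓  2076: Sun (+2)  2077: Mon (+1)
  2078: Tue (+1)  2079: Wed (+1)  2080: Fri (+2) ✓  2081: Sat (+1)  2082: Sun (+1)
  2083: Mon (+1)  2084: Wed (+2)  2085: Thu (+1)  2086: Fri (+1) ✓
Friday years: 2002, 2013, 2019, 2024, 2030, 2041, 2047, 2052, 2058, 2069, 2075, 2080, 2086 — 13 in total.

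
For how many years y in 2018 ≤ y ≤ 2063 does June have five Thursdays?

13

June has 30 days; it has five Thursdays when Thursday falls among the first (month-length − 28) days — i.e. when June 1 is one of Thursday/Wednesday.
June 1 by year: 2018:Fri 2019:Sat 2020:Mon 2021:Tue 2022:Wed✓ 2023:Thu✓ 2024:Sat 2025:Sun 2026:Mon 2027:Tue 2028:Thu✓ 2029:Fri 2030:Sat 2031:Sun 2032:Tue …(16 more)… 2049:Tue 2050:Wed✓ 2051:Thu✓ 2052:Sat 2053:Sun 2054:Mon 2055:Tue 2056:Thu✓ 2057:Fri 2058:Sat 2059:Sun 2060:Tue 2061:Wed✓ 2062:Thu✓ 2063:Fri
Years with five Thursdays: 2022, 2023, 2028, 2033, 2034, 2039, 2044, 2045, 2050, 2051, 2056, 2061, 2062 → 13.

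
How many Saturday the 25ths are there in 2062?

3

Check the 25th of each month of 2062: Jan 25: Wed, Feb 25: Sat, Mar 25: Sat, Apr 25: Tue, May 25: Thu, Jun 25: Sun, Jul 25: Tue, Aug 25: Fri, Sep 25: Mon, Oct 25: Wed, Nov 25: Sat, Dec 25: Mon.
Saturday occurs in February, March, November — 3 months.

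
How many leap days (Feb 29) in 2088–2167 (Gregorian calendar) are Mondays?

Leap years in 2088–2167: 19 of them.
Feb 29 weekday advances by 5 (mod 7) from one leap year to the next four years later (or differs when a century non-leap intervenes).
Leap-day weekdays: 2088:Sun 2092:Fri 2096:Wed 2104:Fri 2108:Wed 2112:Mon✓ 2116:Sat 2120:Thu 2124:Tue 2128:Sun 2132:Fri 2136:Wed 2140:Mon✓ 2144:Sat 2148:Thu 2152:Tue 2156:Sun 2160:Fri 2164:Wed
Monday: 2112, 2140 → 2.

2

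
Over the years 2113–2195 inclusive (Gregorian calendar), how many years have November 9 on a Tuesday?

12

Track November 9's weekday year by year (advancing +1, or +2 across a Feb 29):
  2113: Thu  2114: Fri (+1)  2115: Sat (+1)  2116: Mon (+2)  2117: Tue (+1) ✓
  2118: Wed (+1)  2119: Thu (+1)  2120: Sat (+2)  2121: Sun (+1)  2122: Mon (+1)
  2123: Tue (+1) ✓  2124: Thu (+2)  2125: Fri (+1)  2126: Sat (+1)  … (55 more years) …
  2182: Sat (+1)  2183: Sun (+1)  2184: Tue (+2) ✓  2185: Wed (+1)  2186: Thu (+1)
  2187: Fri (+1)  2188: Sun (+2)  2189: Mon (+1)  2190: Tue (+1) ✓  2191: Wed (+1)
  2192: Fri (+2)  2193: Sat (+1)  2194: Sun (+1)  2195: Mon (+1)
Tuesday years: 2117, 2123, 2128, 2134, 2145, 2151, 2156, 2162, 2173, 2179, 2184, 2190 — 12 in total.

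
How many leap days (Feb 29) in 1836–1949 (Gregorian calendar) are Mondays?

5

Leap years in 1836–1949: 28 of them.
Feb 29 weekday advances by 5 (mod 7) from one leap year to the next four years later (or differs when a century non-leap intervenes).
Leap-day weekdays: 1836:Mon✓ 1840:Sat 1844:Thu 1848:Tue 1852:Sun 1856:Fri 1860:Wed 1864:Mon✓ 1868:Sat 1872:Thu 1876:Tue 1880:Sun 1884:Fri 1888:Wed 1892:Mon✓ 1896:Sat 1904:Mon✓ 1908:Sat 1912:Thu 1916:Tue 1920:Sun 1924:Fri 1928:Wed 1932:Mon✓ 1936:Sat 1940:Thu 1944:Tue 1948:Sun
Monday: 1836, 1864, 1892, 1904, 1932 → 5.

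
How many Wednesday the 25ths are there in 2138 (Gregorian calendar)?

1

Check the 25th of each month of 2138: Jan 25: Sat, Feb 25: Tue, Mar 25: Tue, Apr 25: Fri, May 25: Sun, Jun 25: Wed, Jul 25: Fri, Aug 25: Mon, Sep 25: Thu, Oct 25: Sat, Nov 25: Tue, Dec 25: Thu.
Wednesday occurs in June — 1 month.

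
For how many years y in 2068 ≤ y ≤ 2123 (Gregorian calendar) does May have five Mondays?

23

May has 31 days; it has five Mondays when Monday falls among the first (month-length − 28) days — i.e. when May 1 is one of Monday/Sunday/Saturday.
May 1 by year: 2068:Tue 2069:Wed 2070:Thu 2071:Fri 2072:Sun✓ 2073:Mon✓ 2074:Tue 2075:Wed 2076:Fri 2077:Sat✓ 2078:Sun✓ 2079:Mon✓ 2080:Wed 2081:Thu 2082:Fri …(26 more)… 2109:Wed 2110:Thu 2111:Fri 2112:Sun✓ 2113:Mon✓ 2114:Tue 2115:Wed 2116:Fri 2117:Sat✓ 2118:Sun✓ 2119:Mon✓ 2120:Wed 2121:Thu 2122:Fri 2123:Sat✓
Years with five Mondays: 2072, 2073, 2077, 2078, 2079, 2083, 2084, 2088, 2089, 2090, 2094, 2095, 2100, 2101, 2102, 2106, 2107, 2112, 2113, 2117, 2118, 2119, 2123 → 23.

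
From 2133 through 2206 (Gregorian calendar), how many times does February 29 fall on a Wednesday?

Leap years in 2133–2206: 17 of them.
Feb 29 weekday advances by 5 (mod 7) from one leap year to the next four years later (or differs when a century non-leap intervenes).
Leap-day weekdays: 2136:Wed✓ 2140:Mon 2144:Sat 2148:Thu 2152:Tue 2156:Sun 2160:Fri 2164:Wed✓ 2168:Mon 2172:Sat 2176:Thu 2180:Tue 2184:Sun 2188:Fri 2192:Wed✓ 2196:Mon 2204:Wed✓
Wednesday: 2136, 2164, 2192, 2204 → 4.

4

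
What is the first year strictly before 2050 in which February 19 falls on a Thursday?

2043

From one year to the next, a fixed date's weekday advances by 1, or by 2 when a Feb 29 lies between the two dates.
2050: February 19 is Saturday.
2049: Friday (−1)
2048: Wednesday (−2)
2047: Tuesday (−1)
2046: Monday (−1)
2045: Sunday (−1)
2044: Friday (−2)
2043: Thursday (−1)
February 19 falls on a Thursday in 2043.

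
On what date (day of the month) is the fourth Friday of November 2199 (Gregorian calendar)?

22

November 1, 2199 is a Friday, so the first Friday is the 1st.
The fourth Friday is 1 + 21 = 22.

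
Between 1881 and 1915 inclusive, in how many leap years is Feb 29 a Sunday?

0

Leap years in 1881–1915: 7 of them.
Feb 29 weekday advances by 5 (mod 7) from one leap year to the next four years later (or differs when a century non-leap intervenes).
Leap-day weekdays: 1884:Fri 1888:Wed 1892:Mon 1896:Sat 1904:Mon 1908:Sat 1912:Thu
Sunday: none → 0.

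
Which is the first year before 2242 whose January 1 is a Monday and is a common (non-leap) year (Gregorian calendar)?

Jan 1 advances by 2 weekdays after a leap year and by 1 after a common year.
2242: Jan 1 is Saturday.
2241: Friday
2240: Wednesday (leap)
2239: Tuesday
2238: Monday
2238 begins on a Monday and is a common year.

2238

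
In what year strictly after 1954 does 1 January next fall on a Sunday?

From one year to the next, a fixed date's weekday advances by 1, or by 2 when a Feb 29 lies between the two dates.
1954: January 1 is Friday.
1955: Saturday (+1)
1956: Sunday (+1)
1 January falls on a Sunday in 1956.

1956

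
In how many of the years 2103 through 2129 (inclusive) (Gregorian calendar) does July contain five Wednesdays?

July has 31 days; it has five Wednesdays when Wednesday falls among the first (month-length − 28) days — i.e. when July 1 is one of Wednesday/Tuesday/Monday.
July 1 by year: 2103:Sun 2104:Tue✓ 2105:Wed✓ 2106:Thu 2107:Fri 2108:Sun 2109:Mon✓ 2110:Tue✓ 2111:Wed✓ 2112:Fri 2113:Sat 2114:Sun 2115:Mon✓ 2116:Wed✓ 2117:Thu 2118:Fri 2119:Sat 2120:Mon✓ 2121:Tue✓ 2122:Wed✓ 2123:Thu 2124:Sat 2125:Sun 2126:Mon✓ 2127:Tue✓ 2128:Thu 2129:Fri
Years with five Wednesdays: 2104, 2105, 2109, 2110, 2111, 2115, 2116, 2120, 2121, 2122, 2126, 2127 → 12.

12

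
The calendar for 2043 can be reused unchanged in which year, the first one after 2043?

Two years share a calendar iff Jan 1 falls on the same weekday and both are leap or both are common. 2043: Jan 1 is Thursday, common year.
2044: Jan 1 Friday, leap
2045: Jan 1 Sunday, common
2046: Jan 1 Monday, common
2047: Jan 1 Tuesday, common
2048: Jan 1 Wednesday, leap
2049: Jan 1 Friday, common
2050: Jan 1 Saturday, common
2051: Jan 1 Sunday, common
2052: Jan 1 Monday, leap
2053: Jan 1 Wednesday, common
2054: Jan 1 Thursday, common
2054 matches on both conditions.

2054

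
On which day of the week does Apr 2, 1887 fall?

January 1, 1887 is a Saturday.
April 2 is day 92 of the year, i.e. 91 days after Jan 1.
91 mod 7 = 0, so advance 0 weekdays from Saturday: Saturday.

Saturday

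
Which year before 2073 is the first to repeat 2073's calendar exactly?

Two years share a calendar iff Jan 1 falls on the same weekday and both are leap or both are common. 2073: Jan 1 is Sunday, common year.
2072: Jan 1 Friday, leap
2071: Jan 1 Thursday, common
2070: Jan 1 Wednesday, common
2069: Jan 1 Tuesday, common
2068: Jan 1 Sunday, leap
2067: Jan 1 Saturday, common
2066: Jan 1 Friday, common
2065: Jan 1 Thursday, common
2064: Jan 1 Tuesday, leap
2063: Jan 1 Monday, common
2062: Jan 1 Sunday, common
2062 matches on both conditions.

2062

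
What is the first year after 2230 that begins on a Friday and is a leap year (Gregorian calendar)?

2236

Jan 1 advances by 2 weekdays after a leap year and by 1 after a common year.
2230: Jan 1 is Friday.
2231: Saturday
2232: Sunday (leap)
2233: Tuesday
2234: Wednesday
2235: Thursday
2236: Friday (leap)
2236 begins on a Friday and is a leap year.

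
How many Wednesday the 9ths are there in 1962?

1

Check the 9th of each month of 1962: Jan 9: Tue, Feb 9: Fri, Mar 9: Fri, Apr 9: Mon, May 9: Wed, Jun 9: Sat, Jul 9: Mon, Aug 9: Thu, Sep 9: Sun, Oct 9: Tue, Nov 9: Fri, Dec 9: Sun.
Wednesday occurs in May — 1 month.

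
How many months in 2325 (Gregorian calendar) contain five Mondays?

A month of length L has five Mondays iff its first Monday is on day ≤ L−28 (so day 1–3 in a 31-day month, 1–2 in a 30-day month, day 1 in a leap February).
Checking each month of 2325: Jan starts Thu (31d); Feb starts Sun (28d); Mar starts Sun (31d) ✓; Apr starts Wed (30d); May starts Fri (31d); Jun starts Mon (30d) ✓; Jul starts Wed (31d); Aug starts Sat (31d) ✓; Sep starts Tue (30d); Oct starts Thu (31d); Nov starts Sun (30d) ✓; Dec starts Tue (31d).
Five-Monday months: March, June, August, November → 4.

4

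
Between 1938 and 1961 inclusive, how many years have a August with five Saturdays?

August has 31 days; it has five Saturdays when Saturday falls among the first (month-length − 28) days — i.e. when August 1 is one of Saturday/Friday/Thursday.
August 1 by year: 1938:Mon 1939:Tue 1940:Thu✓ 1941:Fri✓ 1942:Sat✓ 1943:Sun 1944:Tue 1945:Wed 1946:Thu✓ 1947:Fri✓ 1948:Sun 1949:Mon 1950:Tue 1951:Wed 1952:Fri✓ 1953:Sat✓ 1954:Sun 1955:Mon 1956:Wed 1957:Thu✓ 1958:Fri✓ 1959:Sat✓ 1960:Mon 1961:Tue
Years with five Saturdays: 1940, 1941, 1942, 1946, 1947, 1952, 1953, 1957, 1958, 1959 → 10.

10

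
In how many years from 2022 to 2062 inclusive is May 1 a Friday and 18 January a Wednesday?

0

Check each year's weekday for May 1 and 18 January:
  2022: Sun/Tue  2023: Mon/Wed  2024: Wed/Thu  2025: Thu/Sat  2026: Fri/Sun  2027: Sat/Mon  2028: Mon/Tue  2029: Tue/Thu  2030: Wed/Fri  2031: Thu/Sat  2032: Sat/Sun  2033: Sun/Tue  2034: Mon/Wed  2035: Tue/Thu  …(13 more)…  2049: Sat/Mon  2050: Sun/Tue  2051: Mon/Wed  2052: Wed/Thu  2053: Thu/Sat  2054: Fri/Sun  2055: Sat/Mon  2056: Mon/Tue  2057: Tue/Thu  2058: Wed/Fri  2059: Thu/Sat  2060: Sat/Sun  2061: Sun/Tue  2062: Mon/Wed
Both conditions hold in: no year — 0.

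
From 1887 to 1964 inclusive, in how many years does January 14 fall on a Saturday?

12

Track January 14's weekday year by year (advancing +1, or +2 across a Feb 29):
  1887: Fri  1888: Sat (+1) ✓  1889: Mon (+2)  1890: Tue (+1)  1891: Wed (+1)
  1892: Thu (+1)  1893: Sat (+2) ✓  1894: Sun (+1)  1895: Mon (+1)  1896: Tue (+1)
  1897: Thu (+2)  1898: Fri (+1)  1899: Sat (+1) ✓  1900: Sun (+1)  … (50 more years) …
  1951: Sun (+1)  1952: Mon (+1)  1953: Wed (+2)  1954: Thu (+1)  1955: Fri (+1)
  1956: Sat (+1) ✓  1957: Mon (+2)  1958: Tue (+1)  1959: Wed (+1)  1960: Thu (+1)
  1961: Sat (+2) ✓  1962: Sun (+1)  1963: Mon (+1)  1964: Tue (+1)
Saturday years: 1888, 1893, 1899, 1905, 1911, 1922, 1928, 1933, 1939, 1950, 1956, 1961 — 12 in total.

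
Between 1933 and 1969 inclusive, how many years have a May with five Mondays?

May has 31 days; it has five Mondays when Monday falls among the first (month-length − 28) days — i.e. when May 1 is one of Monday/Sunday/Saturday.
May 1 by year: 1933:Mon✓ 1934:Tue 1935:Wed 1936:Fri 1937:Sat✓ 1938:Sun✓ 1939:Mon✓ 1940:Wed 1941:Thu 1942:Fri 1943:Sat✓ 1944:Mon✓ 1945:Tue 1946:Wed 1947:Thu …(7 more)… 1955:Sun✓ 1956:Tue 1957:Wed 1958:Thu 1959:Fri 1960:Sun✓ 1961:Mon✓ 1962:Tue 1963:Wed 1964:Fri 1965:Sat✓ 1966:Sun✓ 1967:Mon✓ 1968:Wed 1969:Thu
Years with five Mondays: 1933, 1937, 1938, 1939, 1943, 1944, 1948, 1949, 1950, 1954, 1955, 1960, 1961, 1965, 1966, 1967 → 16.

16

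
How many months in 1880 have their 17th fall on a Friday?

2

Check the 17th of each month of 1880: Jan 17: Sat, Feb 17: Tue, Mar 17: Wed, Apr 17: Sat, May 17: Mon, Jun 17: Thu, Jul 17: Sat, Aug 17: Tue, Sep 17: Fri, Oct 17: Sun, Nov 17: Wed, Dec 17: Fri.
Friday occurs in September, December — 2 months.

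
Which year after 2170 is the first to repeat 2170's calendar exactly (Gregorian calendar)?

Two years share a calendar iff Jan 1 falls on the same weekday and both are leap or both are common. 2170: Jan 1 is Monday, common year.
2171: Jan 1 Tuesday, common
2172: Jan 1 Wednesday, leap
2173: Jan 1 Friday, common
2174: Jan 1 Saturday, common
2175: Jan 1 Sunday, common
2176: Jan 1 Monday, leap
2177: Jan 1 Wednesday, common
2178: Jan 1 Thursday, common
2179: Jan 1 Friday, common
2180: Jan 1 Saturday, leap
2181: Jan 1 Monday, common
2181 matches on both conditions.

2181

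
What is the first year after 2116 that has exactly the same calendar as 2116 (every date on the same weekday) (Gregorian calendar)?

2144

Two years share a calendar iff Jan 1 falls on the same weekday and both are leap or both are common. 2116: Jan 1 is Wednesday, leap year.
2117: Jan 1 Friday, common
2118: Jan 1 Saturday, common
2119: Jan 1 Sunday, common
2120: Jan 1 Monday, leap
2121: Jan 1 Wednesday, common
2122: Jan 1 Thursday, common
2123: Jan 1 Friday, common
2124: Jan 1 Saturday, leap
2125: Jan 1 Monday, common
2126: Jan 1 Tuesday, common
2127: Jan 1 Wednesday, common
2128: Jan 1 Thursday, leap
2129: Jan 1 Saturday, common
2130: Jan 1 Sunday, common
2131: Jan 1 Monday, common
2132: Jan 1 Tuesday, leap
2133: Jan 1 Thursday, common
2134: Jan 1 Friday, common
2135: Jan 1 Saturday, common
2136: Jan 1 Sunday, leap
2137: Jan 1 Tuesday, common
2138: Jan 1 Wednesday, common
2139: Jan 1 Thursday, common
2140: Jan 1 Friday, leap
2141: Jan 1 Sunday, common
2142: Jan 1 Monday, common
2143: Jan 1 Tuesday, common
2144: Jan 1 Wednesday, leap
2144 matches on both conditions.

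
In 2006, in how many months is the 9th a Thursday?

3

Check the 9th of each month of 2006: Jan 9: Mon, Feb 9: Thu, Mar 9: Thu, Apr 9: Sun, May 9: Tue, Jun 9: Fri, Jul 9: Sun, Aug 9: Wed, Sep 9: Sat, Oct 9: Mon, Nov 9: Thu, Dec 9: Sat.
Thursday occurs in February, March, November — 3 months.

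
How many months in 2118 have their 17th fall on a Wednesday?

1

Check the 17th of each month of 2118: Jan 17: Mon, Feb 17: Thu, Mar 17: Thu, Apr 17: Sun, May 17: Tue, Jun 17: Fri, Jul 17: Sun, Aug 17: Wed, Sep 17: Sat, Oct 17: Mon, Nov 17: Thu, Dec 17: Sat.
Wednesday occurs in August — 1 month.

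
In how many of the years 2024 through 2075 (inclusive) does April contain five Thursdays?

April has 30 days; it has five Thursdays when Thursday falls among the first (month-length − 28) days — i.e. when April 1 is one of Thursday/Wednesday.
April 1 by year: 2024:Mon 2025:Tue 2026:Wed✓ 2027:Thu✓ 2028:Sat 2029:Sun 2030:Mon 2031:Tue 2032:Thu✓ 2033:Fri 2034:Sat 2035:Sun 2036:Tue 2037:Wed✓ 2038:Thu✓ …(22 more)… 2061:Fri 2062:Sat 2063:Sun 2064:Tue 2065:Wed✓ 2066:Thu✓ 2067:Fri 2068:Sun 2069:Mon 2070:Tue 2071:Wed✓ 2072:Fri 2073:Sat 2074:Sun 2075:Mon
Years with five Thursdays: 2026, 2027, 2032, 2037, 2038, 2043, 2048, 2049, 2054, 2055, 2060, 2065, 2066, 2071 → 14.

14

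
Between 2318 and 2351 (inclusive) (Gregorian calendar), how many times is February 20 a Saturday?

Track February 20's weekday year by year (advancing +1, or +2 across a Feb 29):
  2318: Wed  2319: Thu (+1)  2320: Fri (+1)  2321: Sun (+2)  2322: Mon (+1)
  2323: Tue (+1)  2324: Wed (+1)  2325: Fri (+2)  2326: Sat (+1) ✓  2327: Sun (+1)
  2328: Mon (+1)  2329: Wed (+2)  2330: Thu (+1)  2331: Fri (+1)  … (6 more years) …
  2338: Sun (+1)  2339: Mon (+1)  2340: Tue (+1)  2341: Thu (+2)  2342: Fri (+1)
  2343: Sat (+1) ✓  2344: Sun (+1)  2345: Tue (+2)  2346: Wed (+1)  2347: Thu (+1)
  2348: Fri (+1)  2349: Sun (+2)  2350: Mon (+1)  2351: Tue (+1)
Saturday years: 2326, 2332, 2337, 2343 — 4 in total.

4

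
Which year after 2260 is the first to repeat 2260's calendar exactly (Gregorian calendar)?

2288

Two years share a calendar iff Jan 1 falls on the same weekday and both are leap or both are common. 2260: Jan 1 is Sunday, leap year.
2261: Jan 1 Tuesday, common
2262: Jan 1 Wednesday, common
2263: Jan 1 Thursday, common
2264: Jan 1 Friday, leap
2265: Jan 1 Sunday, common
2266: Jan 1 Monday, common
2267: Jan 1 Tuesday, common
2268: Jan 1 Wednesday, leap
2269: Jan 1 Friday, common
2270: Jan 1 Saturday, common
2271: Jan 1 Sunday, common
2272: Jan 1 Monday, leap
2273: Jan 1 Wednesday, common
2274: Jan 1 Thursday, common
2275: Jan 1 Friday, common
2276: Jan 1 Saturday, leap
2277: Jan 1 Monday, common
2278: Jan 1 Tuesday, common
2279: Jan 1 Wednesday, common
2280: Jan 1 Thursday, leap
2281: Jan 1 Saturday, common
2282: Jan 1 Sunday, common
2283: Jan 1 Monday, common
2284: Jan 1 Tuesday, leap
2285: Jan 1 Thursday, common
2286: Jan 1 Friday, common
2287: Jan 1 Saturday, common
2288: Jan 1 Sunday, leap
2288 matches on both conditions.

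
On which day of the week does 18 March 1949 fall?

Friday

January 1, 1949 is a Saturday.
March 18 is day 77 of the year, i.e. 76 days after Jan 1.
76 mod 7 = 6, so advance 6 weekdays from Saturday: Friday.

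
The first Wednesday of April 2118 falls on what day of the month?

April 1, 2118 is a Friday, so the first Wednesday is the 6th.
The first Wednesday is 6 + 0 = 6.

6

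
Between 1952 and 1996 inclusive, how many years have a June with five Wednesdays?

13

June has 30 days; it has five Wednesdays when Wednesday falls among the first (month-length − 28) days — i.e. when June 1 is one of Wednesday/Tuesday.
June 1 by year: 1952:Sun 1953:Mon 1954:Tue✓ 1955:Wed✓ 1956:Fri 1957:Sat 1958:Sun 1959:Mon 1960:Wed✓ 1961:Thu 1962:Fri 1963:Sat 1964:Mon 1965:Tue✓ 1966:Wed✓ …(15 more)… 1982:Tue✓ 1983:Wed✓ 1984:Fri 1985:Sat 1986:Sun 1987:Mon 1988:Wed✓ 1989:Thu 1990:Fri 1991:Sat 1992:Mon 1993:Tue✓ 1994:Wed✓ 1995:Thu 1996:Sat
Years with five Wednesdays: 1954, 1955, 1960, 1965, 1966, 1971, 1976, 1977, 1982, 1983, 1988, 1993, 1994 → 13.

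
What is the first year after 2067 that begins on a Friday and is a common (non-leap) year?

2077

Jan 1 advances by 2 weekdays after a leap year and by 1 after a common year.
2067: Jan 1 is Saturday.
2068: Sunday (leap)
2069: Tuesday
2070: Wednesday
2071: Thursday
2072: Friday (leap)
2073: Sunday
2074: Monday
2075: Tuesday
2076: Wednesday (leap)
2077: Friday
2077 begins on a Friday and is a common year.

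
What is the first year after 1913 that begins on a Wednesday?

1919

Jan 1 advances by 2 weekdays after a leap year and by 1 after a common year.
1913: Jan 1 is Wednesday.
1914: Thursday
1915: Friday
1916: Saturday (leap)
1917: Monday
1918: Tuesday
1919: Wednesday
1919 begins on a Wednesday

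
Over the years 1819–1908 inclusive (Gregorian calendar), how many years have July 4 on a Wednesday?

14

Track July 4's weekday year by year (advancing +1, or +2 across a Feb 29):
  1819: Sun  1820: Tue (+2)  1821: Wed (+1) ✓  1822: Thu (+1)  1823: Fri (+1)
  1824: Sun (+2)  1825: Mon (+1)  1826: Tue (+1)  1827: Wed (+1) ✓  1828: Fri (+2)
  1829: Sat (+1)  1830: Sun (+1)  1831: Mon (+1)  1832: Wed (+2) ✓  … (62 more years) …
  1895: Thu (+1)  1896: Sat (+2)  1897: Sun (+1)  1898: Mon (+1)  1899: Tue (+1)
  1900: Wed (+1) ✓  1901: Thu (+1)  1902: Fri (+1)  1903: Sat (+1)  1904: Mon (+2)
  1905: Tue (+1)  1906: Wed (+1) ✓  1907: Thu (+1)  1908: Sat (+2)
Wednesday years: 1821, 1827, 1832, 1838, 1849, 1855, 1860, 1866, 1877, 1883, 1888, 1894, 1900, 1906 — 14 in total.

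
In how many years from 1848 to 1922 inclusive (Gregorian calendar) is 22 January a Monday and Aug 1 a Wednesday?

9

Check each year's weekday for 22 January and Aug 1:
  1848: Sat/Tue  1849: Mon/Wed ✓  1850: Tue/Thu  1851: Wed/Fri  1852: Thu/Sun  1853: Sat/Mon  1854: Sun/Tue  1855: Mon/Wed ✓  1856: Tue/Fri  1857: Thu/Sat  1858: Fri/Sun  1859: Sat/Mon  1860: Sun/Wed  1861: Tue/Thu  …(47 more)…  1909: Fri/Sun  1910: Sat/Mon  1911: Sun/Tue  1912: Mon/Thu  1913: Wed/Fri  1914: Thu/Sat  1915: Fri/Sun  1916: Sat/Tue  1917: Mon/Wed ✓  1918: Tue/Thu  1919: Wed/Fri  1920: Thu/Sun  1921: Sat/Mon  1922: Sun/Tue
Both conditions hold in: 1849, 1855, 1866, 1877, 1883, 1894, 1900, 1906, 1917 — 9.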